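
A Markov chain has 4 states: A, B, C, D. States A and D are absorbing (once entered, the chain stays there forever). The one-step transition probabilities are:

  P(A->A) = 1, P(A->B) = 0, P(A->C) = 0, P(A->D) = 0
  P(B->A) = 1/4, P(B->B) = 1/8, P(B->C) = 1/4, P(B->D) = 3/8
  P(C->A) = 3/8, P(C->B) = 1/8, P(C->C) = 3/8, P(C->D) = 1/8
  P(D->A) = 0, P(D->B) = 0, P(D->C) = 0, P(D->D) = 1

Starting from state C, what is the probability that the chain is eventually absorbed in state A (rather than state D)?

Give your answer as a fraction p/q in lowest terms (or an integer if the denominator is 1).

Answer: 23/33

Derivation:
Let a_i = P(absorbed in A | start in state i).
Boundary conditions: a_A = 1, a_D = 0.
For each transient state i, a_i = sum_j P(i->j) * a_j:
  a_B = 1/4*a_A + 1/8*a_B + 1/4*a_C + 3/8*a_D
  a_C = 3/8*a_A + 1/8*a_B + 3/8*a_C + 1/8*a_D

Substituting a_A = 1 and a_D = 0, rearrange to (I - Q) a = r where r[i] = P(i -> A):
  [7/8, -1/4] . (a_B, a_C) = 1/4
  [-1/8, 5/8] . (a_B, a_C) = 3/8

Solving yields:
  a_B = 16/33
  a_C = 23/33

Starting state is C, so the absorption probability is a_C = 23/33.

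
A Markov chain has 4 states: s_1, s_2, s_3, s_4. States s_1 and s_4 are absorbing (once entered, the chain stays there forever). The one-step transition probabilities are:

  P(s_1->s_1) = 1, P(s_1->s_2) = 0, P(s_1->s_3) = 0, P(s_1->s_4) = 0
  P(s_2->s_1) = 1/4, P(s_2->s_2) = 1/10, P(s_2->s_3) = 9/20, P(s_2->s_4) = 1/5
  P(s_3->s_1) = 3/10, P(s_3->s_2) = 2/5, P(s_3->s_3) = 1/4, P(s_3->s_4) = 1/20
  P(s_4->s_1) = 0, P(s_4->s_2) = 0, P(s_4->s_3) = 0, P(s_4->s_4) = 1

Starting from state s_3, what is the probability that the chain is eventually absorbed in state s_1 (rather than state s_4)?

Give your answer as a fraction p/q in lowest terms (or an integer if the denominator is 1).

Answer: 74/99

Derivation:
Let a_i = P(absorbed in s_1 | start in state i).
Boundary conditions: a_s_1 = 1, a_s_4 = 0.
For each transient state i, a_i = sum_j P(i->j) * a_j:
  a_s_2 = 1/4*a_s_1 + 1/10*a_s_2 + 9/20*a_s_3 + 1/5*a_s_4
  a_s_3 = 3/10*a_s_1 + 2/5*a_s_2 + 1/4*a_s_3 + 1/20*a_s_4

Substituting a_s_1 = 1 and a_s_4 = 0, rearrange to (I - Q) a = r where r[i] = P(i -> s_1):
  [9/10, -9/20] . (a_s_2, a_s_3) = 1/4
  [-2/5, 3/4] . (a_s_2, a_s_3) = 3/10

Solving yields:
  a_s_2 = 43/66
  a_s_3 = 74/99

Starting state is s_3, so the absorption probability is a_s_3 = 74/99.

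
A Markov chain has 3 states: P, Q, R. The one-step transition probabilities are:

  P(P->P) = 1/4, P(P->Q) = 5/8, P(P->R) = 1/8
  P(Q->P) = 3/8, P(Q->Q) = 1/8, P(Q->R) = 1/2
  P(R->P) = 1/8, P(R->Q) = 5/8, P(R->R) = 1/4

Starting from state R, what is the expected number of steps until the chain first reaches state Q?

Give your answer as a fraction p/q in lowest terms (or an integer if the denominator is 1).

Answer: 8/5

Derivation:
Let h_i = expected steps to first reach Q from state i.
Boundary: h_Q = 0.
First-step equations for the other states:
  h_P = 1 + 1/4*h_P + 5/8*h_Q + 1/8*h_R
  h_R = 1 + 1/8*h_P + 5/8*h_Q + 1/4*h_R

Substituting h_Q = 0 and rearranging gives the linear system (I - Q) h = 1:
  [3/4, -1/8] . (h_P, h_R) = 1
  [-1/8, 3/4] . (h_P, h_R) = 1

Solving yields:
  h_P = 8/5
  h_R = 8/5

Starting state is R, so the expected hitting time is h_R = 8/5.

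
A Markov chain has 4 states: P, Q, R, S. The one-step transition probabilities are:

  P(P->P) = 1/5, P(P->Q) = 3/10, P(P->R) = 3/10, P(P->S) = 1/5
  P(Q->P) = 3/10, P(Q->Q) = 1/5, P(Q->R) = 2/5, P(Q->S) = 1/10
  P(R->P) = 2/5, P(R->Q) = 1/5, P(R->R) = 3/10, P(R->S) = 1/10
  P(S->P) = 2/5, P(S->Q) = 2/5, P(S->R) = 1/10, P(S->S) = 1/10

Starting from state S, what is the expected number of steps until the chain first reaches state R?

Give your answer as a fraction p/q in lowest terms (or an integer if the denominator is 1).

Let h_i = expected steps to first reach R from state i.
Boundary: h_R = 0.
First-step equations for the other states:
  h_P = 1 + 1/5*h_P + 3/10*h_Q + 3/10*h_R + 1/5*h_S
  h_Q = 1 + 3/10*h_P + 1/5*h_Q + 2/5*h_R + 1/10*h_S
  h_S = 1 + 2/5*h_P + 2/5*h_Q + 1/10*h_R + 1/10*h_S

Substituting h_R = 0 and rearranging gives the linear system (I - Q) h = 1:
  [4/5, -3/10, -1/5] . (h_P, h_Q, h_S) = 1
  [-3/10, 4/5, -1/10] . (h_P, h_Q, h_S) = 1
  [-2/5, -2/5, 9/10] . (h_P, h_Q, h_S) = 1

Solving yields:
  h_P = 1220/363
  h_Q = 1090/363
  h_S = 130/33

Starting state is S, so the expected hitting time is h_S = 130/33.

Answer: 130/33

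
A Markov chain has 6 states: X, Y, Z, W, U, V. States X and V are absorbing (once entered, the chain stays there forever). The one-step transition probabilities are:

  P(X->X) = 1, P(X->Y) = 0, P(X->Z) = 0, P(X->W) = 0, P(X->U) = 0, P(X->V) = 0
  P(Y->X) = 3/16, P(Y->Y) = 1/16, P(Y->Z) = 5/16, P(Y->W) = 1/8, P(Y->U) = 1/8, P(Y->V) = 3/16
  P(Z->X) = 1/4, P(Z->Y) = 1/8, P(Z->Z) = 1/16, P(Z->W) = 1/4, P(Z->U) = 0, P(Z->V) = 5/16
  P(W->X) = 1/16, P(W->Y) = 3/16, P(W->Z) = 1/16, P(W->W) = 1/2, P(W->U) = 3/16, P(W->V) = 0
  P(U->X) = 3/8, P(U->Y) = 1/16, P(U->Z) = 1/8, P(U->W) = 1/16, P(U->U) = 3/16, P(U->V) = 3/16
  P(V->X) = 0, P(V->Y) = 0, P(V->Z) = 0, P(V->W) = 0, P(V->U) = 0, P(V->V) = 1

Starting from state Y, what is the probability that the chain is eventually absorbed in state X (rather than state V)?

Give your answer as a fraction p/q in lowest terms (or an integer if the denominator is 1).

Answer: 9613/17961

Derivation:
Let a_i = P(absorbed in X | start in state i).
Boundary conditions: a_X = 1, a_V = 0.
For each transient state i, a_i = sum_j P(i->j) * a_j:
  a_Y = 3/16*a_X + 1/16*a_Y + 5/16*a_Z + 1/8*a_W + 1/8*a_U + 3/16*a_V
  a_Z = 1/4*a_X + 1/8*a_Y + 1/16*a_Z + 1/4*a_W + 0*a_U + 5/16*a_V
  a_W = 1/16*a_X + 3/16*a_Y + 1/16*a_Z + 1/2*a_W + 3/16*a_U + 0*a_V
  a_U = 3/8*a_X + 1/16*a_Y + 1/8*a_Z + 1/16*a_W + 3/16*a_U + 3/16*a_V

Substituting a_X = 1 and a_V = 0, rearrange to (I - Q) a = r where r[i] = P(i -> X):
  [15/16, -5/16, -1/8, -1/8] . (a_Y, a_Z, a_W, a_U) = 3/16
  [-1/8, 15/16, -1/4, 0] . (a_Y, a_Z, a_W, a_U) = 1/4
  [-3/16, -1/16, 1/2, -3/16] . (a_Y, a_Z, a_W, a_U) = 1/16
  [-1/16, -1/8, -1/16, 13/16] . (a_Y, a_Z, a_W, a_U) = 3/8

Solving yields:
  a_Y = 9613/17961
  a_Z = 9062/17961
  a_W = 11215/17961
  a_U = 3762/5987

Starting state is Y, so the absorption probability is a_Y = 9613/17961.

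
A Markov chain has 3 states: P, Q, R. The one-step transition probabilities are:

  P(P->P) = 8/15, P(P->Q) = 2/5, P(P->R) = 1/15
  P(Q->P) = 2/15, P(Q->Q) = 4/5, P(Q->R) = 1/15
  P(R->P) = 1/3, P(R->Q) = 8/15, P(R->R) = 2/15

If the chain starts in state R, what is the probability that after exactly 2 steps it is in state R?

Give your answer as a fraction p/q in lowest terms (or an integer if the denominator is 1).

Answer: 17/225

Derivation:
Computing P^2 by repeated multiplication:
P^1 =
  P: [8/15, 2/5, 1/15]
  Q: [2/15, 4/5, 1/15]
  R: [1/3, 8/15, 2/15]
P^2 =
  P: [9/25, 128/225, 16/225]
  Q: [1/5, 164/225, 16/225]
  R: [22/75, 142/225, 17/225]

(P^2)[R -> R] = 17/225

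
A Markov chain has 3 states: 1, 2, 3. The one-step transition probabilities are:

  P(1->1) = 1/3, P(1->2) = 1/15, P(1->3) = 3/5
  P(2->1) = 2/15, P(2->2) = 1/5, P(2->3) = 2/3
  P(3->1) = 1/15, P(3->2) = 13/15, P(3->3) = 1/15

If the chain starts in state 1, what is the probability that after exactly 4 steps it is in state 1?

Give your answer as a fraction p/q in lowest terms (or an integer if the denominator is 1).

Answer: 2198/16875

Derivation:
Computing P^4 by repeated multiplication:
P^1 =
  1: [1/3, 1/15, 3/5]
  2: [2/15, 1/5, 2/3]
  3: [1/15, 13/15, 1/15]
P^2 =
  1: [4/25, 5/9, 64/225]
  2: [26/225, 47/75, 58/225]
  3: [32/225, 53/225, 28/45]
P^3 =
  1: [494/3375, 1243/3375, 182/375]
  2: [94/675, 401/1125, 1702/3375]
  3: [406/3375, 2011/3375, 958/3375]
P^4 =
  1: [2198/16875, 25517/50625, 18514/50625]
  2: [6458/50625, 1747/3375, 17962/50625]
  3: [1402/10125, 18893/50625, 24722/50625]

(P^4)[1 -> 1] = 2198/16875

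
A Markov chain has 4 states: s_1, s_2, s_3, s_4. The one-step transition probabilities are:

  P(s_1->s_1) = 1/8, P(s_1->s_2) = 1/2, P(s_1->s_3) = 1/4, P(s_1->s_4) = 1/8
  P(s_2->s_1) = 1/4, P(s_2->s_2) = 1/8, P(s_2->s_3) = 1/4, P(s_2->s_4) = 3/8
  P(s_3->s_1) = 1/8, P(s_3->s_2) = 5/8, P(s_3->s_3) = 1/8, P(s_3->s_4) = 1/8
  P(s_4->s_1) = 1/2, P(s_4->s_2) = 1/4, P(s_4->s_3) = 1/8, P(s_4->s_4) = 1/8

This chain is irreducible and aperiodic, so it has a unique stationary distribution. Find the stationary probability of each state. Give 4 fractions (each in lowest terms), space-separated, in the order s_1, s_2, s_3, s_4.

The stationary distribution satisfies pi = pi * P, i.e.:
  pi_s_1 = 1/8*pi_s_1 + 1/4*pi_s_2 + 1/8*pi_s_3 + 1/2*pi_s_4
  pi_s_2 = 1/2*pi_s_1 + 1/8*pi_s_2 + 5/8*pi_s_3 + 1/4*pi_s_4
  pi_s_3 = 1/4*pi_s_1 + 1/4*pi_s_2 + 1/8*pi_s_3 + 1/8*pi_s_4
  pi_s_4 = 1/8*pi_s_1 + 3/8*pi_s_2 + 1/8*pi_s_3 + 1/8*pi_s_4
with normalization: pi_s_1 + pi_s_2 + pi_s_3 + pi_s_4 = 1.

Using the first 3 balance equations plus normalization, the linear system A*pi = b is:
  [-7/8, 1/4, 1/8, 1/2] . pi = 0
  [1/2, -7/8, 5/8, 1/4] . pi = 0
  [1/4, 1/4, -7/8, 1/8] . pi = 0
  [1, 1, 1, 1] . pi = 1

Solving yields:
  pi_s_1 = 41/166
  pi_s_2 = 57/166
  pi_s_3 = 33/166
  pi_s_4 = 35/166

Verification (pi * P):
  41/166*1/8 + 57/166*1/4 + 33/166*1/8 + 35/166*1/2 = 41/166 = pi_s_1  (ok)
  41/166*1/2 + 57/166*1/8 + 33/166*5/8 + 35/166*1/4 = 57/166 = pi_s_2  (ok)
  41/166*1/4 + 57/166*1/4 + 33/166*1/8 + 35/166*1/8 = 33/166 = pi_s_3  (ok)
  41/166*1/8 + 57/166*3/8 + 33/166*1/8 + 35/166*1/8 = 35/166 = pi_s_4  (ok)

Answer: 41/166 57/166 33/166 35/166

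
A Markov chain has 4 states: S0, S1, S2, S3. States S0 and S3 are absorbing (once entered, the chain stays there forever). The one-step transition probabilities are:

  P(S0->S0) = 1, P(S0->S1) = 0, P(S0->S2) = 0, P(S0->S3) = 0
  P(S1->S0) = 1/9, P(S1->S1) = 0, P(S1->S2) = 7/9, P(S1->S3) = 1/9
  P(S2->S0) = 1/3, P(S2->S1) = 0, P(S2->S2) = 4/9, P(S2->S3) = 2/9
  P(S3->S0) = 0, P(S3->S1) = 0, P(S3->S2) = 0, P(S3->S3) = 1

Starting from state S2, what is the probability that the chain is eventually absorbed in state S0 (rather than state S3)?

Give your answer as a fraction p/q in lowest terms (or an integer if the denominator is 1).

Answer: 3/5

Derivation:
Let a_i = P(absorbed in S0 | start in state i).
Boundary conditions: a_S0 = 1, a_S3 = 0.
For each transient state i, a_i = sum_j P(i->j) * a_j:
  a_S1 = 1/9*a_S0 + 0*a_S1 + 7/9*a_S2 + 1/9*a_S3
  a_S2 = 1/3*a_S0 + 0*a_S1 + 4/9*a_S2 + 2/9*a_S3

Substituting a_S0 = 1 and a_S3 = 0, rearrange to (I - Q) a = r where r[i] = P(i -> S0):
  [1, -7/9] . (a_S1, a_S2) = 1/9
  [0, 5/9] . (a_S1, a_S2) = 1/3

Solving yields:
  a_S1 = 26/45
  a_S2 = 3/5

Starting state is S2, so the absorption probability is a_S2 = 3/5.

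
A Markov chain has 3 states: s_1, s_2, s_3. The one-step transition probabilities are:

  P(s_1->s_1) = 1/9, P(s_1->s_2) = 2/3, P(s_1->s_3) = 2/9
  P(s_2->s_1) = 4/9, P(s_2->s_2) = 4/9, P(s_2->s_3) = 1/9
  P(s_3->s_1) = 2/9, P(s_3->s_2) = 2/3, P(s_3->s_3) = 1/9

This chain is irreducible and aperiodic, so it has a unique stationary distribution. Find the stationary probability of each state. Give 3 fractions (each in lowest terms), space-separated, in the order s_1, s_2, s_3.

Answer: 17/55 6/11 8/55

Derivation:
The stationary distribution satisfies pi = pi * P, i.e.:
  pi_s_1 = 1/9*pi_s_1 + 4/9*pi_s_2 + 2/9*pi_s_3
  pi_s_2 = 2/3*pi_s_1 + 4/9*pi_s_2 + 2/3*pi_s_3
  pi_s_3 = 2/9*pi_s_1 + 1/9*pi_s_2 + 1/9*pi_s_3
with normalization: pi_s_1 + pi_s_2 + pi_s_3 = 1.

Using the first 2 balance equations plus normalization, the linear system A*pi = b is:
  [-8/9, 4/9, 2/9] . pi = 0
  [2/3, -5/9, 2/3] . pi = 0
  [1, 1, 1] . pi = 1

Solving yields:
  pi_s_1 = 17/55
  pi_s_2 = 6/11
  pi_s_3 = 8/55

Verification (pi * P):
  17/55*1/9 + 6/11*4/9 + 8/55*2/9 = 17/55 = pi_s_1  (ok)
  17/55*2/3 + 6/11*4/9 + 8/55*2/3 = 6/11 = pi_s_2  (ok)
  17/55*2/9 + 6/11*1/9 + 8/55*1/9 = 8/55 = pi_s_3  (ok)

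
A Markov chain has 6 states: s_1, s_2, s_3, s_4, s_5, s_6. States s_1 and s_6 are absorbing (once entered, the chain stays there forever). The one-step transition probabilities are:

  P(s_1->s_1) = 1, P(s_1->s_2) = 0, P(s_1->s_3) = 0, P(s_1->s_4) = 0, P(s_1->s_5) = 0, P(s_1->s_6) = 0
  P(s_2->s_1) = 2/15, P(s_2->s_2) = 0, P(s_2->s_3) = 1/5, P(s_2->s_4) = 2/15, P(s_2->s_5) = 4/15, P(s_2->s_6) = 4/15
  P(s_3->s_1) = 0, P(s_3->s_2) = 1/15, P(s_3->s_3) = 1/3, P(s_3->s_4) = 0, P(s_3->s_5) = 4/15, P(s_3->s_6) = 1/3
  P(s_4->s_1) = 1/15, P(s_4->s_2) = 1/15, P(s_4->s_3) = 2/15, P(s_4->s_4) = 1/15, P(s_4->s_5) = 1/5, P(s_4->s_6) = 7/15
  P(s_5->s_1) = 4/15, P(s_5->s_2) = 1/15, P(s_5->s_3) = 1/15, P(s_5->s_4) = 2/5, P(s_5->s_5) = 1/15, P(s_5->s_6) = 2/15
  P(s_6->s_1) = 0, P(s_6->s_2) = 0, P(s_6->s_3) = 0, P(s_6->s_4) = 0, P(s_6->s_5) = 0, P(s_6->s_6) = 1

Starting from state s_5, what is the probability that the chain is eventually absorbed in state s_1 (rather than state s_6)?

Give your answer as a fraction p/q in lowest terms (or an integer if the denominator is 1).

Answer: 7/17

Derivation:
Let a_i = P(absorbed in s_1 | start in state i).
Boundary conditions: a_s_1 = 1, a_s_6 = 0.
For each transient state i, a_i = sum_j P(i->j) * a_j:
  a_s_2 = 2/15*a_s_1 + 0*a_s_2 + 1/5*a_s_3 + 2/15*a_s_4 + 4/15*a_s_5 + 4/15*a_s_6
  a_s_3 = 0*a_s_1 + 1/15*a_s_2 + 1/3*a_s_3 + 0*a_s_4 + 4/15*a_s_5 + 1/3*a_s_6
  a_s_4 = 1/15*a_s_1 + 1/15*a_s_2 + 2/15*a_s_3 + 1/15*a_s_4 + 1/5*a_s_5 + 7/15*a_s_6
  a_s_5 = 4/15*a_s_1 + 1/15*a_s_2 + 1/15*a_s_3 + 2/5*a_s_4 + 1/15*a_s_5 + 2/15*a_s_6

Substituting a_s_1 = 1 and a_s_6 = 0, rearrange to (I - Q) a = r where r[i] = P(i -> s_1):
  [1, -1/5, -2/15, -4/15] . (a_s_2, a_s_3, a_s_4, a_s_5) = 2/15
  [-1/15, 2/3, 0, -4/15] . (a_s_2, a_s_3, a_s_4, a_s_5) = 0
  [-1/15, -2/15, 14/15, -1/5] . (a_s_2, a_s_3, a_s_4, a_s_5) = 1/15
  [-1/15, -1/15, -2/5, 14/15] . (a_s_2, a_s_3, a_s_4, a_s_5) = 4/15

Solving yields:
  a_s_2 = 596/1921
  a_s_3 = 376/1921
  a_s_4 = 403/1921
  a_s_5 = 7/17

Starting state is s_5, so the absorption probability is a_s_5 = 7/17.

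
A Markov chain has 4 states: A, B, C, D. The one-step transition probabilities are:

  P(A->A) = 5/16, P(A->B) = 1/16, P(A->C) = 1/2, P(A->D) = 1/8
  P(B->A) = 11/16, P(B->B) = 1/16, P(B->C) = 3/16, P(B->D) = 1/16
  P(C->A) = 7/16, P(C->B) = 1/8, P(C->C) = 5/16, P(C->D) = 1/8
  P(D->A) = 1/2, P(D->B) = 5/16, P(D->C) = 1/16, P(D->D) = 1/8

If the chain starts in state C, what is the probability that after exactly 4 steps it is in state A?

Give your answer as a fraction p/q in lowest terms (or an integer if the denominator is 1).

Answer: 27571/65536

Derivation:
Computing P^4 by repeated multiplication:
P^1 =
  A: [5/16, 1/16, 1/2, 1/8]
  B: [11/16, 1/16, 3/16, 1/16]
  C: [7/16, 1/8, 5/16, 1/8]
  D: [1/2, 5/16, 1/16, 1/8]
P^2 =
  A: [27/64, 1/8, 85/256, 31/256]
  B: [95/256, 23/256, 107/256, 31/256]
  C: [27/64, 29/256, 89/256, 15/128]
  D: [59/128, 25/256, 43/128, 27/256]
P^3 =
  A: [1735/4096, 465/4096, 177/512, 15/128]
  B: [1725/4096, 487/4096, 1395/4096, 489/4096]
  C: [861/2048, 465/4096, 713/2048, 483/4096]
  D: [1683/4096, 225/2048, 369/1024, 487/4096]
P^4 =
  A: [13771/32768, 929/8192, 22835/65536, 7727/65536]
  B: [27659/65536, 7447/65536, 22725/65536, 7705/65536]
  C: [27571/65536, 3727/32768, 89/256, 7727/65536]
  D: [27593/65536, 235/2048, 22681/65536, 3871/32768]

(P^4)[C -> A] = 27571/65536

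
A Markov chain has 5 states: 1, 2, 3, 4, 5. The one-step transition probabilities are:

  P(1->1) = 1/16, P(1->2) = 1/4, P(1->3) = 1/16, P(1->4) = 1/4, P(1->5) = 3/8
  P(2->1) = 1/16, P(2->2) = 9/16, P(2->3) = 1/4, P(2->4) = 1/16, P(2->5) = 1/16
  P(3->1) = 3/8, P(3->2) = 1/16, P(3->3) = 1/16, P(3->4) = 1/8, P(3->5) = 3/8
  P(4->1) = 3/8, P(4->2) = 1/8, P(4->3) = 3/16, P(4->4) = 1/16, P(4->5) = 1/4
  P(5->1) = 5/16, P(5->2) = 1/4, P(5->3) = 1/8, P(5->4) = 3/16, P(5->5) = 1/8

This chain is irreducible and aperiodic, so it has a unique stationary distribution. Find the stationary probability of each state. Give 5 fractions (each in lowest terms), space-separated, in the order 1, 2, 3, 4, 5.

Answer: 13953/68189 20336/68189 922/6199 847/6199 14441/68189

Derivation:
The stationary distribution satisfies pi = pi * P, i.e.:
  pi_1 = 1/16*pi_1 + 1/16*pi_2 + 3/8*pi_3 + 3/8*pi_4 + 5/16*pi_5
  pi_2 = 1/4*pi_1 + 9/16*pi_2 + 1/16*pi_3 + 1/8*pi_4 + 1/4*pi_5
  pi_3 = 1/16*pi_1 + 1/4*pi_2 + 1/16*pi_3 + 3/16*pi_4 + 1/8*pi_5
  pi_4 = 1/4*pi_1 + 1/16*pi_2 + 1/8*pi_3 + 1/16*pi_4 + 3/16*pi_5
  pi_5 = 3/8*pi_1 + 1/16*pi_2 + 3/8*pi_3 + 1/4*pi_4 + 1/8*pi_5
with normalization: pi_1 + pi_2 + pi_3 + pi_4 + pi_5 = 1.

Using the first 4 balance equations plus normalization, the linear system A*pi = b is:
  [-15/16, 1/16, 3/8, 3/8, 5/16] . pi = 0
  [1/4, -7/16, 1/16, 1/8, 1/4] . pi = 0
  [1/16, 1/4, -15/16, 3/16, 1/8] . pi = 0
  [1/4, 1/16, 1/8, -15/16, 3/16] . pi = 0
  [1, 1, 1, 1, 1] . pi = 1

Solving yields:
  pi_1 = 13953/68189
  pi_2 = 20336/68189
  pi_3 = 922/6199
  pi_4 = 847/6199
  pi_5 = 14441/68189

Verification (pi * P):
  13953/68189*1/16 + 20336/68189*1/16 + 922/6199*3/8 + 847/6199*3/8 + 14441/68189*5/16 = 13953/68189 = pi_1  (ok)
  13953/68189*1/4 + 20336/68189*9/16 + 922/6199*1/16 + 847/6199*1/8 + 14441/68189*1/4 = 20336/68189 = pi_2  (ok)
  13953/68189*1/16 + 20336/68189*1/4 + 922/6199*1/16 + 847/6199*3/16 + 14441/68189*1/8 = 922/6199 = pi_3  (ok)
  13953/68189*1/4 + 20336/68189*1/16 + 922/6199*1/8 + 847/6199*1/16 + 14441/68189*3/16 = 847/6199 = pi_4  (ok)
  13953/68189*3/8 + 20336/68189*1/16 + 922/6199*3/8 + 847/6199*1/4 + 14441/68189*1/8 = 14441/68189 = pi_5  (ok)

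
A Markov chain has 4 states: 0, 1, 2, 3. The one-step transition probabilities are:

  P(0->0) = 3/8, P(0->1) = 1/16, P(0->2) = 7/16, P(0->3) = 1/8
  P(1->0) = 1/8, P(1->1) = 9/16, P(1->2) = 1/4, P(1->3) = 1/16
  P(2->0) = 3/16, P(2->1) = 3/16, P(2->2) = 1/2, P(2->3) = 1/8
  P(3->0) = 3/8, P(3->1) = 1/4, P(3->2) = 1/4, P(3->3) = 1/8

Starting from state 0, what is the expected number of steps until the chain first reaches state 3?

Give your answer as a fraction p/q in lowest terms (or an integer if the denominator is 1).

Let h_i = expected steps to first reach 3 from state i.
Boundary: h_3 = 0.
First-step equations for the other states:
  h_0 = 1 + 3/8*h_0 + 1/16*h_1 + 7/16*h_2 + 1/8*h_3
  h_1 = 1 + 1/8*h_0 + 9/16*h_1 + 1/4*h_2 + 1/16*h_3
  h_2 = 1 + 3/16*h_0 + 3/16*h_1 + 1/2*h_2 + 1/8*h_3

Substituting h_3 = 0 and rearranging gives the linear system (I - Q) h = 1:
  [5/8, -1/16, -7/16] . (h_0, h_1, h_2) = 1
  [-1/8, 7/16, -1/4] . (h_0, h_1, h_2) = 1
  [-3/16, -3/16, 1/2] . (h_0, h_1, h_2) = 1

Solving yields:
  h_0 = 2016/223
  h_1 = 2256/223
  h_2 = 2048/223

Starting state is 0, so the expected hitting time is h_0 = 2016/223.

Answer: 2016/223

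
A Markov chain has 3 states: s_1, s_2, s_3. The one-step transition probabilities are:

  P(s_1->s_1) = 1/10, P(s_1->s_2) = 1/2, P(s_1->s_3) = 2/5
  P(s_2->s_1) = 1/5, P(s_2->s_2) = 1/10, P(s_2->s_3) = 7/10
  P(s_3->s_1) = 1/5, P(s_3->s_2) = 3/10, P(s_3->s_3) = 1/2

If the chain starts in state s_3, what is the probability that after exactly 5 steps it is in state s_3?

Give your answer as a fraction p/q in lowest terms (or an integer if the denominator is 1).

Computing P^5 by repeated multiplication:
P^1 =
  s_1: [1/10, 1/2, 2/5]
  s_2: [1/5, 1/10, 7/10]
  s_3: [1/5, 3/10, 1/2]
P^2 =
  s_1: [19/100, 11/50, 59/100]
  s_2: [9/50, 8/25, 1/2]
  s_3: [9/50, 7/25, 27/50]
P^3 =
  s_1: [181/1000, 147/500, 21/40]
  s_2: [91/500, 34/125, 273/500]
  s_3: [91/500, 7/25, 269/500]
P^4 =
  s_1: [1819/10000, 1387/5000, 5407/10000]
  s_2: [909/5000, 141/500, 2681/5000]
  s_3: [909/5000, 701/2500, 2689/5000]
P^5 =
  s_1: [18181/100000, 2809/10000, 53729/100000]
  s_2: [9091/50000, 6999/25000, 26911/50000]
  s_3: [9091/50000, 7007/25000, 5379/10000]

(P^5)[s_3 -> s_3] = 5379/10000

Answer: 5379/10000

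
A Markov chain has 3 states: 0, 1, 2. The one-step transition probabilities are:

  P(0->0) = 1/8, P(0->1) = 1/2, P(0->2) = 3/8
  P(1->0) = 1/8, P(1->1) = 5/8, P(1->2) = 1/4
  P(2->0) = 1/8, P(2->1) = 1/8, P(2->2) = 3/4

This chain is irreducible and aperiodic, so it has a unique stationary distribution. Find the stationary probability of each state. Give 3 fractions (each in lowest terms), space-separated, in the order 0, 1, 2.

Answer: 1/8 11/32 17/32

Derivation:
The stationary distribution satisfies pi = pi * P, i.e.:
  pi_0 = 1/8*pi_0 + 1/8*pi_1 + 1/8*pi_2
  pi_1 = 1/2*pi_0 + 5/8*pi_1 + 1/8*pi_2
  pi_2 = 3/8*pi_0 + 1/4*pi_1 + 3/4*pi_2
with normalization: pi_0 + pi_1 + pi_2 = 1.

Using the first 2 balance equations plus normalization, the linear system A*pi = b is:
  [-7/8, 1/8, 1/8] . pi = 0
  [1/2, -3/8, 1/8] . pi = 0
  [1, 1, 1] . pi = 1

Solving yields:
  pi_0 = 1/8
  pi_1 = 11/32
  pi_2 = 17/32

Verification (pi * P):
  1/8*1/8 + 11/32*1/8 + 17/32*1/8 = 1/8 = pi_0  (ok)
  1/8*1/2 + 11/32*5/8 + 17/32*1/8 = 11/32 = pi_1  (ok)
  1/8*3/8 + 11/32*1/4 + 17/32*3/4 = 17/32 = pi_2  (ok)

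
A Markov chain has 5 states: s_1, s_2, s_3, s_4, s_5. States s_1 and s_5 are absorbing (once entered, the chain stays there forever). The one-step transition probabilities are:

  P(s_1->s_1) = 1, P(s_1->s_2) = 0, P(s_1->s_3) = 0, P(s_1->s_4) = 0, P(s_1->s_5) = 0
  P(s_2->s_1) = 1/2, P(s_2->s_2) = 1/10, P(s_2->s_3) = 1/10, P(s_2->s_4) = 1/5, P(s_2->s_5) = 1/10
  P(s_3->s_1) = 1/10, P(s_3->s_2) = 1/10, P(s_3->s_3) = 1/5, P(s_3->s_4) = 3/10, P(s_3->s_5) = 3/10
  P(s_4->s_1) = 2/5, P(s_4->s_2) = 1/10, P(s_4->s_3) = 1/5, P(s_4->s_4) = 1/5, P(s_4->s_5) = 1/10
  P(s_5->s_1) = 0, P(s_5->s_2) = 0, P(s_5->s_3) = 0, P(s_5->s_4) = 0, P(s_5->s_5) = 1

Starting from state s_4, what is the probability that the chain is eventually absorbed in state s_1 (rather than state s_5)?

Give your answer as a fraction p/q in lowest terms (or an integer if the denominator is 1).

Answer: 353/491

Derivation:
Let a_i = P(absorbed in s_1 | start in state i).
Boundary conditions: a_s_1 = 1, a_s_5 = 0.
For each transient state i, a_i = sum_j P(i->j) * a_j:
  a_s_2 = 1/2*a_s_1 + 1/10*a_s_2 + 1/10*a_s_3 + 1/5*a_s_4 + 1/10*a_s_5
  a_s_3 = 1/10*a_s_1 + 1/10*a_s_2 + 1/5*a_s_3 + 3/10*a_s_4 + 3/10*a_s_5
  a_s_4 = 2/5*a_s_1 + 1/10*a_s_2 + 1/5*a_s_3 + 1/5*a_s_4 + 1/10*a_s_5

Substituting a_s_1 = 1 and a_s_5 = 0, rearrange to (I - Q) a = r where r[i] = P(i -> s_1):
  [9/10, -1/10, -1/5] . (a_s_2, a_s_3, a_s_4) = 1/2
  [-1/10, 4/5, -3/10] . (a_s_2, a_s_3, a_s_4) = 1/10
  [-1/10, -1/5, 4/5] . (a_s_2, a_s_3, a_s_4) = 2/5

Solving yields:
  a_s_2 = 378/491
  a_s_3 = 241/491
  a_s_4 = 353/491

Starting state is s_4, so the absorption probability is a_s_4 = 353/491.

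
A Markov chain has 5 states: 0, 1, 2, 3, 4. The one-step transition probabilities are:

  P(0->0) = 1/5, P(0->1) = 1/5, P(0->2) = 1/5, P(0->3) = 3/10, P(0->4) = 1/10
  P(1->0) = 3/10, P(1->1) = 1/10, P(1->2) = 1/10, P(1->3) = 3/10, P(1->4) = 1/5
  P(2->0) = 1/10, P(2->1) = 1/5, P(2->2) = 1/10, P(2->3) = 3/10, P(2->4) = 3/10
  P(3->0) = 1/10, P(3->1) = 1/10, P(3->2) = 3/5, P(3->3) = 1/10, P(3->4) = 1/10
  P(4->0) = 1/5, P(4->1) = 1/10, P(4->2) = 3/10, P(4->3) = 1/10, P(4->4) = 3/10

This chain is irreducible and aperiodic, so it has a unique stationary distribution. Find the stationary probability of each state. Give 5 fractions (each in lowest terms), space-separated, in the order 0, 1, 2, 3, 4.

Answer: 1931/11618 832/5809 3091/11618 2499/11618 2433/11618

Derivation:
The stationary distribution satisfies pi = pi * P, i.e.:
  pi_0 = 1/5*pi_0 + 3/10*pi_1 + 1/10*pi_2 + 1/10*pi_3 + 1/5*pi_4
  pi_1 = 1/5*pi_0 + 1/10*pi_1 + 1/5*pi_2 + 1/10*pi_3 + 1/10*pi_4
  pi_2 = 1/5*pi_0 + 1/10*pi_1 + 1/10*pi_2 + 3/5*pi_3 + 3/10*pi_4
  pi_3 = 3/10*pi_0 + 3/10*pi_1 + 3/10*pi_2 + 1/10*pi_3 + 1/10*pi_4
  pi_4 = 1/10*pi_0 + 1/5*pi_1 + 3/10*pi_2 + 1/10*pi_3 + 3/10*pi_4
with normalization: pi_0 + pi_1 + pi_2 + pi_3 + pi_4 = 1.

Using the first 4 balance equations plus normalization, the linear system A*pi = b is:
  [-4/5, 3/10, 1/10, 1/10, 1/5] . pi = 0
  [1/5, -9/10, 1/5, 1/10, 1/10] . pi = 0
  [1/5, 1/10, -9/10, 3/5, 3/10] . pi = 0
  [3/10, 3/10, 3/10, -9/10, 1/10] . pi = 0
  [1, 1, 1, 1, 1] . pi = 1

Solving yields:
  pi_0 = 1931/11618
  pi_1 = 832/5809
  pi_2 = 3091/11618
  pi_3 = 2499/11618
  pi_4 = 2433/11618

Verification (pi * P):
  1931/11618*1/5 + 832/5809*3/10 + 3091/11618*1/10 + 2499/11618*1/10 + 2433/11618*1/5 = 1931/11618 = pi_0  (ok)
  1931/11618*1/5 + 832/5809*1/10 + 3091/11618*1/5 + 2499/11618*1/10 + 2433/11618*1/10 = 832/5809 = pi_1  (ok)
  1931/11618*1/5 + 832/5809*1/10 + 3091/11618*1/10 + 2499/11618*3/5 + 2433/11618*3/10 = 3091/11618 = pi_2  (ok)
  1931/11618*3/10 + 832/5809*3/10 + 3091/11618*3/10 + 2499/11618*1/10 + 2433/11618*1/10 = 2499/11618 = pi_3  (ok)
  1931/11618*1/10 + 832/5809*1/5 + 3091/11618*3/10 + 2499/11618*1/10 + 2433/11618*3/10 = 2433/11618 = pi_4  (ok)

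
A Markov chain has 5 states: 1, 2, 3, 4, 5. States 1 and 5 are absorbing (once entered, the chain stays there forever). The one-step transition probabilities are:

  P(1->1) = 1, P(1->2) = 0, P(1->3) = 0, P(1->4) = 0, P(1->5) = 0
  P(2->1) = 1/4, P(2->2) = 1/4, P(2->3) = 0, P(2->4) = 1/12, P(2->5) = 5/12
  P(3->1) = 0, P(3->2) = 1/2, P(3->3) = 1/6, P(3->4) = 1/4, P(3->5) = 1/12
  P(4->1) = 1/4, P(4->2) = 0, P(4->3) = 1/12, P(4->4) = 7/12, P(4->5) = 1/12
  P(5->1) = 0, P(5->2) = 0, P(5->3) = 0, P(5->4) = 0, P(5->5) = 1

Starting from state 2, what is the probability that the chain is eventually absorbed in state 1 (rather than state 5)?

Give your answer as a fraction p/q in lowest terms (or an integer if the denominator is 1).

Let a_i = P(absorbed in 1 | start in state i).
Boundary conditions: a_1 = 1, a_5 = 0.
For each transient state i, a_i = sum_j P(i->j) * a_j:
  a_2 = 1/4*a_1 + 1/4*a_2 + 0*a_3 + 1/12*a_4 + 5/12*a_5
  a_3 = 0*a_1 + 1/2*a_2 + 1/6*a_3 + 1/4*a_4 + 1/12*a_5
  a_4 = 1/4*a_1 + 0*a_2 + 1/12*a_3 + 7/12*a_4 + 1/12*a_5

Substituting a_1 = 1 and a_5 = 0, rearrange to (I - Q) a = r where r[i] = P(i -> 1):
  [3/4, 0, -1/12] . (a_2, a_3, a_4) = 1/4
  [-1/2, 5/6, -1/4] . (a_2, a_3, a_4) = 0
  [0, -1/12, 5/12] . (a_2, a_3, a_4) = 1/4

Solving yields:
  a_2 = 57/139
  a_3 = 63/139
  a_4 = 96/139

Starting state is 2, so the absorption probability is a_2 = 57/139.

Answer: 57/139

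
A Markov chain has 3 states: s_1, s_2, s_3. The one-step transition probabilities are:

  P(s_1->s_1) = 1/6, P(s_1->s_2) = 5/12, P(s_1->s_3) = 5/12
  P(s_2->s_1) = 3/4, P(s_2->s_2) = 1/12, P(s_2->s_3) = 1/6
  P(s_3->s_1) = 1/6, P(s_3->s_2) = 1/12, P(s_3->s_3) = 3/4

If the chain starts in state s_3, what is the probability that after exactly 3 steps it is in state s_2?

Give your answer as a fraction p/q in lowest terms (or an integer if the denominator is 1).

Answer: 67/432

Derivation:
Computing P^3 by repeated multiplication:
P^1 =
  s_1: [1/6, 5/12, 5/12]
  s_2: [3/4, 1/12, 1/6]
  s_3: [1/6, 1/12, 3/4]
P^2 =
  s_1: [59/144, 5/36, 65/144]
  s_2: [31/144, 1/3, 65/144]
  s_3: [31/144, 5/36, 31/48]
P^3 =
  s_1: [107/432, 95/432, 115/216]
  s_2: [13/36, 67/432, 209/432]
  s_3: [107/432, 67/432, 43/72]

(P^3)[s_3 -> s_2] = 67/432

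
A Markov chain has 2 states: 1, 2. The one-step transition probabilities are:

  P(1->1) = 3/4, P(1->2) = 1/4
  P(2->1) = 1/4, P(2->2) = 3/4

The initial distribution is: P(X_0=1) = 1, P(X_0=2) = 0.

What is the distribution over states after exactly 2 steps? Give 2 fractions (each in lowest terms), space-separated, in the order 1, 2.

Propagating the distribution step by step (d_{t+1} = d_t * P):
d_0 = (1=1, 2=0)
  d_1[1] = 1*3/4 + 0*1/4 = 3/4
  d_1[2] = 1*1/4 + 0*3/4 = 1/4
d_1 = (1=3/4, 2=1/4)
  d_2[1] = 3/4*3/4 + 1/4*1/4 = 5/8
  d_2[2] = 3/4*1/4 + 1/4*3/4 = 3/8
d_2 = (1=5/8, 2=3/8)

Answer: 5/8 3/8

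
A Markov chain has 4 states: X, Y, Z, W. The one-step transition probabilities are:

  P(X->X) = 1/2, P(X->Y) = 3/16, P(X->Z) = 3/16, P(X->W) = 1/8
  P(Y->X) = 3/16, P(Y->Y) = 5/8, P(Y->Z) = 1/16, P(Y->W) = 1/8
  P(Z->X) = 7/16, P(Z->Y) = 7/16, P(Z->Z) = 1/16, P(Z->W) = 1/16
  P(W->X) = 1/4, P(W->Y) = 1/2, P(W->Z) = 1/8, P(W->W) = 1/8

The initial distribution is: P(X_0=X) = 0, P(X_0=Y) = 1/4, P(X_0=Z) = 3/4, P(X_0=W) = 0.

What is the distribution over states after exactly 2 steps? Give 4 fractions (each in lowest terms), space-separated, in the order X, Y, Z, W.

Answer: 333/1024 225/512 117/1024 31/256

Derivation:
Propagating the distribution step by step (d_{t+1} = d_t * P):
d_0 = (X=0, Y=1/4, Z=3/4, W=0)
  d_1[X] = 0*1/2 + 1/4*3/16 + 3/4*7/16 + 0*1/4 = 3/8
  d_1[Y] = 0*3/16 + 1/4*5/8 + 3/4*7/16 + 0*1/2 = 31/64
  d_1[Z] = 0*3/16 + 1/4*1/16 + 3/4*1/16 + 0*1/8 = 1/16
  d_1[W] = 0*1/8 + 1/4*1/8 + 3/4*1/16 + 0*1/8 = 5/64
d_1 = (X=3/8, Y=31/64, Z=1/16, W=5/64)
  d_2[X] = 3/8*1/2 + 31/64*3/16 + 1/16*7/16 + 5/64*1/4 = 333/1024
  d_2[Y] = 3/8*3/16 + 31/64*5/8 + 1/16*7/16 + 5/64*1/2 = 225/512
  d_2[Z] = 3/8*3/16 + 31/64*1/16 + 1/16*1/16 + 5/64*1/8 = 117/1024
  d_2[W] = 3/8*1/8 + 31/64*1/8 + 1/16*1/16 + 5/64*1/8 = 31/256
d_2 = (X=333/1024, Y=225/512, Z=117/1024, W=31/256)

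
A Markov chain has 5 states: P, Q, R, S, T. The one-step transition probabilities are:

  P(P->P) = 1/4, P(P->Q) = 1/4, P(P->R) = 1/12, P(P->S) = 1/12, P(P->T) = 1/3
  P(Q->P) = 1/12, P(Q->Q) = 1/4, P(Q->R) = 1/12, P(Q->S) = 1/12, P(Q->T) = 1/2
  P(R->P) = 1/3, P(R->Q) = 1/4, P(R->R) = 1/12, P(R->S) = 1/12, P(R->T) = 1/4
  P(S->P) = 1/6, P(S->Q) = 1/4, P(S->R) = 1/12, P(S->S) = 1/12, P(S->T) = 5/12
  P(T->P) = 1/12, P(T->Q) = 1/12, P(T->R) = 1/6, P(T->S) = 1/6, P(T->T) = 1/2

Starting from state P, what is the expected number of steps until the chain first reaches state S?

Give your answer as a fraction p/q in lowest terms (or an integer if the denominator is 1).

Let h_i = expected steps to first reach S from state i.
Boundary: h_S = 0.
First-step equations for the other states:
  h_P = 1 + 1/4*h_P + 1/4*h_Q + 1/12*h_R + 1/12*h_S + 1/3*h_T
  h_Q = 1 + 1/12*h_P + 1/4*h_Q + 1/12*h_R + 1/12*h_S + 1/2*h_T
  h_R = 1 + 1/3*h_P + 1/4*h_Q + 1/12*h_R + 1/12*h_S + 1/4*h_T
  h_T = 1 + 1/12*h_P + 1/12*h_Q + 1/6*h_R + 1/6*h_S + 1/2*h_T

Substituting h_S = 0 and rearranging gives the linear system (I - Q) h = 1:
  [3/4, -1/4, -1/12, -1/3] . (h_P, h_Q, h_R, h_T) = 1
  [-1/12, 3/4, -1/12, -1/2] . (h_P, h_Q, h_R, h_T) = 1
  [-1/3, -1/4, 11/12, -1/4] . (h_P, h_Q, h_R, h_T) = 1
  [-1/12, -1/12, -1/6, 1/2] . (h_P, h_Q, h_R, h_T) = 1

Solving yields:
  h_P = 750/89
  h_Q = 738/89
  h_R = 756/89
  h_T = 678/89

Starting state is P, so the expected hitting time is h_P = 750/89.

Answer: 750/89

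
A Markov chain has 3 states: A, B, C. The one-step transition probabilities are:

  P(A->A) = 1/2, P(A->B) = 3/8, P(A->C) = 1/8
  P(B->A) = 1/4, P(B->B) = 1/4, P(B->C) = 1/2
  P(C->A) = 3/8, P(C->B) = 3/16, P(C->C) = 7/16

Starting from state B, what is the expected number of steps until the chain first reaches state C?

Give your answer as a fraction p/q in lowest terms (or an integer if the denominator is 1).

Answer: 8/3

Derivation:
Let h_i = expected steps to first reach C from state i.
Boundary: h_C = 0.
First-step equations for the other states:
  h_A = 1 + 1/2*h_A + 3/8*h_B + 1/8*h_C
  h_B = 1 + 1/4*h_A + 1/4*h_B + 1/2*h_C

Substituting h_C = 0 and rearranging gives the linear system (I - Q) h = 1:
  [1/2, -3/8] . (h_A, h_B) = 1
  [-1/4, 3/4] . (h_A, h_B) = 1

Solving yields:
  h_A = 4
  h_B = 8/3

Starting state is B, so the expected hitting time is h_B = 8/3.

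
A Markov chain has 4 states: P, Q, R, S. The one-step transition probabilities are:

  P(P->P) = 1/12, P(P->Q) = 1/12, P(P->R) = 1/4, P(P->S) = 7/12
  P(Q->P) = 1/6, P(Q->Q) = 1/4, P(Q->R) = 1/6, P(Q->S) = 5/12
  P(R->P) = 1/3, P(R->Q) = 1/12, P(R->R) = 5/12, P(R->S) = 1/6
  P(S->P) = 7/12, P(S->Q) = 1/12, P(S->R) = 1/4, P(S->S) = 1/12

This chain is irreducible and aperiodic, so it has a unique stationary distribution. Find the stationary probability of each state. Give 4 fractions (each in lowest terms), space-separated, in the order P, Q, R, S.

The stationary distribution satisfies pi = pi * P, i.e.:
  pi_P = 1/12*pi_P + 1/6*pi_Q + 1/3*pi_R + 7/12*pi_S
  pi_Q = 1/12*pi_P + 1/4*pi_Q + 1/12*pi_R + 1/12*pi_S
  pi_R = 1/4*pi_P + 1/6*pi_Q + 5/12*pi_R + 1/4*pi_S
  pi_S = 7/12*pi_P + 5/12*pi_Q + 1/6*pi_R + 1/12*pi_S
with normalization: pi_P + pi_Q + pi_R + pi_S = 1.

Using the first 3 balance equations plus normalization, the linear system A*pi = b is:
  [-11/12, 1/6, 1/3, 7/12] . pi = 0
  [1/12, -3/4, 1/12, 1/12] . pi = 0
  [1/4, 1/6, -7/12, 1/4] . pi = 0
  [1, 1, 1, 1] . pi = 1

Solving yields:
  pi_P = 563/1800
  pi_Q = 1/10
  pi_R = 29/100
  pi_S = 107/360

Verification (pi * P):
  563/1800*1/12 + 1/10*1/6 + 29/100*1/3 + 107/360*7/12 = 563/1800 = pi_P  (ok)
  563/1800*1/12 + 1/10*1/4 + 29/100*1/12 + 107/360*1/12 = 1/10 = pi_Q  (ok)
  563/1800*1/4 + 1/10*1/6 + 29/100*5/12 + 107/360*1/4 = 29/100 = pi_R  (ok)
  563/1800*7/12 + 1/10*5/12 + 29/100*1/6 + 107/360*1/12 = 107/360 = pi_S  (ok)

Answer: 563/1800 1/10 29/100 107/360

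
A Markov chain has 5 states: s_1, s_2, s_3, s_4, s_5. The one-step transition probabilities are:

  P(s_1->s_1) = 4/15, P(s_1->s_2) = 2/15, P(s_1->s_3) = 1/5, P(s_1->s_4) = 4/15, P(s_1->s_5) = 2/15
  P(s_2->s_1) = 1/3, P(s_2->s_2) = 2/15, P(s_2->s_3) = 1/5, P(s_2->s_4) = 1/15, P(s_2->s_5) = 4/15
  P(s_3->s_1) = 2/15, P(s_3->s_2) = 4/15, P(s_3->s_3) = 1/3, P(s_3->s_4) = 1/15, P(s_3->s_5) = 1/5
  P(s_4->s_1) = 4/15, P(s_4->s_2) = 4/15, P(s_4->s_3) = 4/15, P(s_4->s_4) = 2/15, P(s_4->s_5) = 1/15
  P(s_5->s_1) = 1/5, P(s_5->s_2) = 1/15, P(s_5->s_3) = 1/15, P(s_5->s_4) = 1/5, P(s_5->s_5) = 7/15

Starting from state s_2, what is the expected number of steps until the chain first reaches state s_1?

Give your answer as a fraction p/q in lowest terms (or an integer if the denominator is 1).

Let h_i = expected steps to first reach s_1 from state i.
Boundary: h_s_1 = 0.
First-step equations for the other states:
  h_s_2 = 1 + 1/3*h_s_1 + 2/15*h_s_2 + 1/5*h_s_3 + 1/15*h_s_4 + 4/15*h_s_5
  h_s_3 = 1 + 2/15*h_s_1 + 4/15*h_s_2 + 1/3*h_s_3 + 1/15*h_s_4 + 1/5*h_s_5
  h_s_4 = 1 + 4/15*h_s_1 + 4/15*h_s_2 + 4/15*h_s_3 + 2/15*h_s_4 + 1/15*h_s_5
  h_s_5 = 1 + 1/5*h_s_1 + 1/15*h_s_2 + 1/15*h_s_3 + 1/5*h_s_4 + 7/15*h_s_5

Substituting h_s_1 = 0 and rearranging gives the linear system (I - Q) h = 1:
  [13/15, -1/5, -1/15, -4/15] . (h_s_2, h_s_3, h_s_4, h_s_5) = 1
  [-4/15, 2/3, -1/15, -1/5] . (h_s_2, h_s_3, h_s_4, h_s_5) = 1
  [-4/15, -4/15, 13/15, -1/15] . (h_s_2, h_s_3, h_s_4, h_s_5) = 1
  [-1/15, -1/15, -1/5, 8/15] . (h_s_2, h_s_3, h_s_4, h_s_5) = 1

Solving yields:
  h_s_2 = 2795/694
  h_s_3 = 1705/347
  h_s_4 = 2955/694
  h_s_5 = 3185/694

Starting state is s_2, so the expected hitting time is h_s_2 = 2795/694.

Answer: 2795/694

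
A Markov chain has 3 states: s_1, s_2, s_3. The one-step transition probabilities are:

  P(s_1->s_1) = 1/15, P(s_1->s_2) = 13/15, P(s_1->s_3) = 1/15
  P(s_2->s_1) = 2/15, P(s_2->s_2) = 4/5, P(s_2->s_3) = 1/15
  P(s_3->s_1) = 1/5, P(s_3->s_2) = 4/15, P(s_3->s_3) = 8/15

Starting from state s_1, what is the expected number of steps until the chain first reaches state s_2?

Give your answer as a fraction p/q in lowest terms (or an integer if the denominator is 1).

Let h_i = expected steps to first reach s_2 from state i.
Boundary: h_s_2 = 0.
First-step equations for the other states:
  h_s_1 = 1 + 1/15*h_s_1 + 13/15*h_s_2 + 1/15*h_s_3
  h_s_3 = 1 + 1/5*h_s_1 + 4/15*h_s_2 + 8/15*h_s_3

Substituting h_s_2 = 0 and rearranging gives the linear system (I - Q) h = 1:
  [14/15, -1/15] . (h_s_1, h_s_3) = 1
  [-1/5, 7/15] . (h_s_1, h_s_3) = 1

Solving yields:
  h_s_1 = 24/19
  h_s_3 = 51/19

Starting state is s_1, so the expected hitting time is h_s_1 = 24/19.

Answer: 24/19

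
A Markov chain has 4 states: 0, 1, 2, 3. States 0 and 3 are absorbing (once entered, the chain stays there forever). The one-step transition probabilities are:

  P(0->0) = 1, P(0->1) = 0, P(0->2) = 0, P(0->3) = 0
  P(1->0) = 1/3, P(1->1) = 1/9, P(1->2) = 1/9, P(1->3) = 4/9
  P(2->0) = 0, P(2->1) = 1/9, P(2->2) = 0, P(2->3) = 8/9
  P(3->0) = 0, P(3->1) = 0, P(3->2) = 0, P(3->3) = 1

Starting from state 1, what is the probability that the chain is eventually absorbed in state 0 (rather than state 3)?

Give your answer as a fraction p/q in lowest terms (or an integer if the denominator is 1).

Let a_i = P(absorbed in 0 | start in state i).
Boundary conditions: a_0 = 1, a_3 = 0.
For each transient state i, a_i = sum_j P(i->j) * a_j:
  a_1 = 1/3*a_0 + 1/9*a_1 + 1/9*a_2 + 4/9*a_3
  a_2 = 0*a_0 + 1/9*a_1 + 0*a_2 + 8/9*a_3

Substituting a_0 = 1 and a_3 = 0, rearrange to (I - Q) a = r where r[i] = P(i -> 0):
  [8/9, -1/9] . (a_1, a_2) = 1/3
  [-1/9, 1] . (a_1, a_2) = 0

Solving yields:
  a_1 = 27/71
  a_2 = 3/71

Starting state is 1, so the absorption probability is a_1 = 27/71.

Answer: 27/71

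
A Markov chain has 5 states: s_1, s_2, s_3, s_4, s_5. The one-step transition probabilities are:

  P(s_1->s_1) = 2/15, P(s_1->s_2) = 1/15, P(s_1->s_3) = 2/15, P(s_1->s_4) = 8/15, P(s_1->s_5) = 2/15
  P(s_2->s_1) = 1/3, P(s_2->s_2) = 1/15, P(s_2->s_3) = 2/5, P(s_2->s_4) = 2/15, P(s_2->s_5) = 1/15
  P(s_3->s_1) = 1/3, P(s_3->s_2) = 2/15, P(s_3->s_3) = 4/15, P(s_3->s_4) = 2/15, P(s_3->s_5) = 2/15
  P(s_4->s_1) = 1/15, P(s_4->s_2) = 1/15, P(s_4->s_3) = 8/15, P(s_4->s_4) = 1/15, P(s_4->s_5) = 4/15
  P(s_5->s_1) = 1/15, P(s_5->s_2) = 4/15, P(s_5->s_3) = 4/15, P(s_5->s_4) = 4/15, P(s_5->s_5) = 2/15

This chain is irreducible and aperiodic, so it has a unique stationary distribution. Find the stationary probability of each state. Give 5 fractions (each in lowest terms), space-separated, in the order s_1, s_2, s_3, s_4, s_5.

The stationary distribution satisfies pi = pi * P, i.e.:
  pi_s_1 = 2/15*pi_s_1 + 1/3*pi_s_2 + 1/3*pi_s_3 + 1/15*pi_s_4 + 1/15*pi_s_5
  pi_s_2 = 1/15*pi_s_1 + 1/15*pi_s_2 + 2/15*pi_s_3 + 1/15*pi_s_4 + 4/15*pi_s_5
  pi_s_3 = 2/15*pi_s_1 + 2/5*pi_s_2 + 4/15*pi_s_3 + 8/15*pi_s_4 + 4/15*pi_s_5
  pi_s_4 = 8/15*pi_s_1 + 2/15*pi_s_2 + 2/15*pi_s_3 + 1/15*pi_s_4 + 4/15*pi_s_5
  pi_s_5 = 2/15*pi_s_1 + 1/15*pi_s_2 + 2/15*pi_s_3 + 4/15*pi_s_4 + 2/15*pi_s_5
with normalization: pi_s_1 + pi_s_2 + pi_s_3 + pi_s_4 + pi_s_5 = 1.

Using the first 4 balance equations plus normalization, the linear system A*pi = b is:
  [-13/15, 1/3, 1/3, 1/15, 1/15] . pi = 0
  [1/15, -14/15, 2/15, 1/15, 4/15] . pi = 0
  [2/15, 2/5, -11/15, 8/15, 4/15] . pi = 0
  [8/15, 2/15, 2/15, -14/15, 4/15] . pi = 0
  [1, 1, 1, 1, 1] . pi = 1

Solving yields:
  pi_s_1 = 489/2506
  pi_s_2 = 297/2506
  pi_s_3 = 394/1253
  pi_s_4 = 545/2506
  pi_s_5 = 387/2506

Verification (pi * P):
  489/2506*2/15 + 297/2506*1/3 + 394/1253*1/3 + 545/2506*1/15 + 387/2506*1/15 = 489/2506 = pi_s_1  (ok)
  489/2506*1/15 + 297/2506*1/15 + 394/1253*2/15 + 545/2506*1/15 + 387/2506*4/15 = 297/2506 = pi_s_2  (ok)
  489/2506*2/15 + 297/2506*2/5 + 394/1253*4/15 + 545/2506*8/15 + 387/2506*4/15 = 394/1253 = pi_s_3  (ok)
  489/2506*8/15 + 297/2506*2/15 + 394/1253*2/15 + 545/2506*1/15 + 387/2506*4/15 = 545/2506 = pi_s_4  (ok)
  489/2506*2/15 + 297/2506*1/15 + 394/1253*2/15 + 545/2506*4/15 + 387/2506*2/15 = 387/2506 = pi_s_5  (ok)

Answer: 489/2506 297/2506 394/1253 545/2506 387/2506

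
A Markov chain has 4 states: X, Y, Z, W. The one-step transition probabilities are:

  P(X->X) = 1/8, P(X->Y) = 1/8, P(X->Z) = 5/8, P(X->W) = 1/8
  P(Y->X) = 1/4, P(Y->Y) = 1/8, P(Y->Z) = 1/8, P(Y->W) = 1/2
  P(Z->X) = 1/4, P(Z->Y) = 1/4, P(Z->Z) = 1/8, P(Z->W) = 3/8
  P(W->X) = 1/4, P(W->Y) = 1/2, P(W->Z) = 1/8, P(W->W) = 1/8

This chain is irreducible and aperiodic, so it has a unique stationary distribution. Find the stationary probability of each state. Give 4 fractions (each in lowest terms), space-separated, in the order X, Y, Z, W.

The stationary distribution satisfies pi = pi * P, i.e.:
  pi_X = 1/8*pi_X + 1/4*pi_Y + 1/4*pi_Z + 1/4*pi_W
  pi_Y = 1/8*pi_X + 1/8*pi_Y + 1/4*pi_Z + 1/2*pi_W
  pi_Z = 5/8*pi_X + 1/8*pi_Y + 1/8*pi_Z + 1/8*pi_W
  pi_W = 1/8*pi_X + 1/2*pi_Y + 3/8*pi_Z + 1/8*pi_W
with normalization: pi_X + pi_Y + pi_Z + pi_W = 1.

Using the first 3 balance equations plus normalization, the linear system A*pi = b is:
  [-7/8, 1/4, 1/4, 1/4] . pi = 0
  [1/8, -7/8, 1/4, 1/2] . pi = 0
  [5/8, 1/8, -7/8, 1/8] . pi = 0
  [1, 1, 1, 1] . pi = 1

Solving yields:
  pi_X = 2/9
  pi_Y = 103/396
  pi_Z = 17/72
  pi_W = 223/792

Verification (pi * P):
  2/9*1/8 + 103/396*1/4 + 17/72*1/4 + 223/792*1/4 = 2/9 = pi_X  (ok)
  2/9*1/8 + 103/396*1/8 + 17/72*1/4 + 223/792*1/2 = 103/396 = pi_Y  (ok)
  2/9*5/8 + 103/396*1/8 + 17/72*1/8 + 223/792*1/8 = 17/72 = pi_Z  (ok)
  2/9*1/8 + 103/396*1/2 + 17/72*3/8 + 223/792*1/8 = 223/792 = pi_W  (ok)

Answer: 2/9 103/396 17/72 223/792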